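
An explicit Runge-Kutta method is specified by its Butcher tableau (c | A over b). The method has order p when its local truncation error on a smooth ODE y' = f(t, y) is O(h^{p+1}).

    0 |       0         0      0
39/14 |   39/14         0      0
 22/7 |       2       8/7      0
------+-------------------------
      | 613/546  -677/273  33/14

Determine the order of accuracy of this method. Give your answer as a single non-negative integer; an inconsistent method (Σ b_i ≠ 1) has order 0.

2

b = (613/546, -677/273, 33/14)
c = (0, 39/14, 22/7)
Ac = (0, 0, 156/49)
Σ b_i: 613/546·1 + (-677/273)·1 + 33/14·1 = 1 ✓
b·c: (-677/273)·39/14 + 33/14·22/7 = 1/2 ✓
b·c²: (-677/273)·1521/196 + 33/14·484/49 = 5541/1372 ≠ 1/3 ⇒ order 2.
b·Ac: 33/14·156/49 = 2574/343 ≠ 1/6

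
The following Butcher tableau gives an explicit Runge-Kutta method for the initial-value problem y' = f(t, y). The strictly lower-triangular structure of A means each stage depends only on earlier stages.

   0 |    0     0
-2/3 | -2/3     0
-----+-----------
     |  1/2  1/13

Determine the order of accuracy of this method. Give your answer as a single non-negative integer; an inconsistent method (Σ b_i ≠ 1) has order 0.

0

b = (1/2, 1/13)
c = (0, -2/3)
Σ b_i: 1/2·1 + 1/13·1 = 15/26 ≠ 1 ⇒ order 0.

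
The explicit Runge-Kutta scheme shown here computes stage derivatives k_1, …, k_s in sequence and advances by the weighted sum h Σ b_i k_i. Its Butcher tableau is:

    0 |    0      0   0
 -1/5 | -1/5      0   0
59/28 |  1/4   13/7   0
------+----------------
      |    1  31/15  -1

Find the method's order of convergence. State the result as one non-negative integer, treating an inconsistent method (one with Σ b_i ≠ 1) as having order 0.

b = (1, 31/15, -1)
c = (0, -1/5, 59/28)
Ac = (0, 0, -13/35)
Σ b_i: 1·1 + 31/15·1 + (-1)·1 = 31/15 ≠ 1 ⇒ order 0.

0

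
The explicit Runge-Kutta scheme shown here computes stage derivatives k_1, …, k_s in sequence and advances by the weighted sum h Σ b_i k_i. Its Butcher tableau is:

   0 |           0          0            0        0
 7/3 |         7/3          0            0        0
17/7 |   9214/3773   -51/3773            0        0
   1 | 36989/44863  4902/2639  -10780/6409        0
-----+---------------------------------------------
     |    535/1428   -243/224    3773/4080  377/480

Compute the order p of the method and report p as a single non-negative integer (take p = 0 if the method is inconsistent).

4

b = (535/1428, -243/224, 3773/4080, 377/480)
c = (0, 7/3, 17/7, 1)
Ac = (0, 0, -17/539, 94/377)
Σ b_i: 535/1428·1 + (-243/224)·1 + 3773/4080·1 + 377/480·1 = 1 ✓
b·c: (-243/224)·7/3 + 3773/4080·17/7 + 377/480·1 = 1/2 ✓
b·c²: (-243/224)·49/9 + 3773/4080·289/49 + 377/480·1 = 1/3 ✓
b·Ac: 3773/4080·(-17/539) + 377/480·94/377 = 1/6 ✓
b·c³: (-243/224)·343/27 + 3773/4080·4913/343 + 377/480·1 = 1/4 ✓
b·(c∘Ac): 3773/4080·(-289/3773) + 377/480·94/377 = 1/8 ✓
b·Ac²: 3773/4080·(-17/231) + 377/480·218/1131 = 1/12 ✓
b·A²c: 377/480·20/377 = 1/24 ✓; 4 stages ⇒ order 4.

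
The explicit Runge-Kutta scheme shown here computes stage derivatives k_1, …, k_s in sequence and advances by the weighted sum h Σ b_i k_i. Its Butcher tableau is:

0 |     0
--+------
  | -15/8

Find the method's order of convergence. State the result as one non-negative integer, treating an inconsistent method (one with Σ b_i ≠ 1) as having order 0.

b = (-15/8)
c = (0)
Σ b_i: (-15/8)·1 = -15/8 ≠ 1 ⇒ order 0.

0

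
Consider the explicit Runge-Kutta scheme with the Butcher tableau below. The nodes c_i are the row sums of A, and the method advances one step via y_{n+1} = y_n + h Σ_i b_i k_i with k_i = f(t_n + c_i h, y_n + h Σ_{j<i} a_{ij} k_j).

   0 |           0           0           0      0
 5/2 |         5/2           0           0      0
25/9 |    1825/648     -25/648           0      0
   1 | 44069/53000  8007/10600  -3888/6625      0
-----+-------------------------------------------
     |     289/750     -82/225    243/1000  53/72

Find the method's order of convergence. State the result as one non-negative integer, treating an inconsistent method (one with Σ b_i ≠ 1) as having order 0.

b = (289/750, -82/225, 243/1000, 53/72)
c = (0, 5/2, 25/9, 1)
Ac = (0, 0, -125/1296, 219/848)
Σ b_i: 289/750·1 + (-82/225)·1 + 243/1000·1 + 53/72·1 = 1 ✓
b·c: (-82/225)·5/2 + 243/1000·25/9 + 53/72·1 = 1/2 ✓
b·c²: (-82/225)·25/4 + 243/1000·625/81 + 53/72·1 = 1/3 ✓
b·Ac: 243/1000·(-125/1296) + 53/72·219/848 = 1/6 ✓
b·c³: (-82/225)·125/8 + 243/1000·15625/729 + 53/72·1 = 1/4 ✓
b·(c∘Ac): 243/1000·(-3125/11664) + 53/72·219/848 = 1/8 ✓
b·Ac²: 243/1000·(-625/2592) + 53/72·327/1696 = 1/12 ✓
b·A²c: 53/72·3/53 = 1/24 ✓; 4 stages ⇒ order 4.

4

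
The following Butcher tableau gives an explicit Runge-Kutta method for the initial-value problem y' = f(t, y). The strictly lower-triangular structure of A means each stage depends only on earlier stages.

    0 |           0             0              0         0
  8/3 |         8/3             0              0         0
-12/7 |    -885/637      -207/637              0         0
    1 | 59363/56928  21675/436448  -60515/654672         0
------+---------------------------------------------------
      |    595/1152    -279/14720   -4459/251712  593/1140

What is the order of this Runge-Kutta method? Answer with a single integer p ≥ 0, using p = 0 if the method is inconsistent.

4

b = (595/1152, -279/14720, -4459/251712, 593/1140)
c = (0, 8/3, -12/7, 1)
Ac = (0, 0, -552/637, 345/1186)
Σ b_i: 595/1152·1 + (-279/14720)·1 + (-4459/251712)·1 + 593/1140·1 = 1 ✓
b·c: (-279/14720)·8/3 + (-4459/251712)·(-12/7) + 593/1140·1 = 1/2 ✓
b·c²: (-279/14720)·64/9 + (-4459/251712)·144/49 + 593/1140·1 = 1/3 ✓
b·Ac: (-4459/251712)·(-552/637) + 593/1140·345/1186 = 1/6 ✓
b·c³: (-279/14720)·512/27 + (-4459/251712)·(-1728/343) + 593/1140·1 = 1/4 ✓
b·(c∘Ac): (-4459/251712)·6624/4459 + 593/1140·345/1186 = 1/8 ✓
b·Ac²: (-4459/251712)·(-1472/637) + 593/1140·145/1779 = 1/12 ✓
b·A²c: 593/1140·95/1186 = 1/24 ✓; 4 stages ⇒ order 4.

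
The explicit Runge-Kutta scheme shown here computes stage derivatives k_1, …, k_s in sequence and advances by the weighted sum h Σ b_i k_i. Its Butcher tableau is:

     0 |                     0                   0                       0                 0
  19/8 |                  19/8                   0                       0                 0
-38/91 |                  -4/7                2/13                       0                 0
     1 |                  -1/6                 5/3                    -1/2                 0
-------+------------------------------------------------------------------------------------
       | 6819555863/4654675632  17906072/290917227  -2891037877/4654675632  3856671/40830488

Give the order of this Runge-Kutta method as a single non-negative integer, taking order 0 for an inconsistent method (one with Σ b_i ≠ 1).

b = (6819555863/4654675632, 17906072/290917227, -2891037877/4654675632, 3856671/40830488)
c = (0, 19/8, -38/91, 1)
Ac = (0, 0, 19/52, 9101/2184)
Σ b_i: 6819555863/4654675632·1 + 17906072/290917227·1 + (-2891037877/4654675632)·1 + 3856671/40830488·1 = 1 ✓
b·c: 17906072/290917227·19/8 + (-2891037877/4654675632)·(-38/91) + 3856671/40830488·1 = 1/2 ✓
b·c²: 17906072/290917227·361/64 + (-2891037877/4654675632)·1444/8281 + 3856671/40830488·1 = 1/3 ✓
b·Ac: (-2891037877/4654675632)·19/52 + 3856671/40830488·9101/2184 = 1/6 ✓
b·c³: 17906072/290917227·6859/512 + (-2891037877/4654675632)·(-54872/753571) + 3856671/40830488·1 = 28661671819/29724595264 ≠ 1/4 ⇒ order 3.
b·(c∘Ac): (-2891037877/4654675632)·(-361/2366) + 3856671/40830488·9101/2184 = 478574603/979931712 ≠ 1/8
b·Ac²: (-2891037877/4654675632)·361/416 + 3856671/40830488·14808581/1589952 = 30386804215/89173785792 ≠ 1/12
b·A²c: 3856671/40830488·(-19/104) = -5636673/326643904 ≠ 1/24

3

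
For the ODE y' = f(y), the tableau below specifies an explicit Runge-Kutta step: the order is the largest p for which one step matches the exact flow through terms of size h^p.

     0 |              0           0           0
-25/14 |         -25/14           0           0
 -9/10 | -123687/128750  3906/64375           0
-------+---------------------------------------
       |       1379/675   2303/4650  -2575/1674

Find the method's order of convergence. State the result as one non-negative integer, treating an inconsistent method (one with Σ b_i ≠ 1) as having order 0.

b = (1379/675, 2303/4650, -2575/1674)
c = (0, -25/14, -9/10)
Ac = (0, 0, -279/2575)
Σ b_i: 1379/675·1 + 2303/4650·1 + (-2575/1674)·1 = 1 ✓
b·c: 2303/4650·(-25/14) + (-2575/1674)·(-9/10) = 1/2 ✓
b·c²: 2303/4650·625/196 + (-2575/1674)·81/100 = 1/3 ✓
b·Ac: (-2575/1674)·(-279/2575) = 1/6 ✓; 3 stages ⇒ order 3.

3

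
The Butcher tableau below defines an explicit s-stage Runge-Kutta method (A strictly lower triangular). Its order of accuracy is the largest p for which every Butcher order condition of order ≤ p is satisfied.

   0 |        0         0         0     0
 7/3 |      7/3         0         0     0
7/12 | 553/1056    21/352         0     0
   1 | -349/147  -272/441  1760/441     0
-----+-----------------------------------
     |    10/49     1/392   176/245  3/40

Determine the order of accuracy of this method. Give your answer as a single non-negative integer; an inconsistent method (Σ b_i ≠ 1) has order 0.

b = (10/49, 1/392, 176/245, 3/40)
c = (0, 7/3, 7/12, 1)
Ac = (0, 0, 49/352, 8/9)
Σ b_i: 10/49·1 + 1/392·1 + 176/245·1 + 3/40·1 = 1 ✓
b·c: 1/392·7/3 + 176/245·7/12 + 3/40·1 = 1/2 ✓
b·c²: 1/392·49/9 + 176/245·49/144 + 3/40·1 = 1/3 ✓
b·Ac: 176/245·49/352 + 3/40·8/9 = 1/6 ✓
b·c³: 1/392·343/27 + 176/245·343/1728 + 3/40·1 = 1/4 ✓
b·(c∘Ac): 176/245·343/4224 + 3/40·8/9 = 1/8 ✓
b·Ac²: 176/245·343/1056 + 3/40·(-2) = 1/12 ✓
b·A²c: 3/40·5/9 = 1/24 ✓; 4 stages ⇒ order 4.

4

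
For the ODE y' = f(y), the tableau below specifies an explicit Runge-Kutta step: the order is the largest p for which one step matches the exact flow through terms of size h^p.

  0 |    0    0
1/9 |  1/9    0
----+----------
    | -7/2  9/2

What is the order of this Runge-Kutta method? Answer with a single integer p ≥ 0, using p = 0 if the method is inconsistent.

2

b = (-7/2, 9/2)
c = (0, 1/9)
Σ b_i: (-7/2)·1 + 9/2·1 = 1 ✓
b·c: 9/2·1/9 = 1/2 ✓; 2 stages ⇒ order 2.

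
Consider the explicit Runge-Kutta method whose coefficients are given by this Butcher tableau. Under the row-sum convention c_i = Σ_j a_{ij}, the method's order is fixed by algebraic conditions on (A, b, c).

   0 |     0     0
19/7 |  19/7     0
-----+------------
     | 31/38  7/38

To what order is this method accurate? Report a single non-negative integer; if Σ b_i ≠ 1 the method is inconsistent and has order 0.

2

b = (31/38, 7/38)
c = (0, 19/7)
Σ b_i: 31/38·1 + 7/38·1 = 1 ✓
b·c: 7/38·19/7 = 1/2 ✓; 2 stages ⇒ order 2.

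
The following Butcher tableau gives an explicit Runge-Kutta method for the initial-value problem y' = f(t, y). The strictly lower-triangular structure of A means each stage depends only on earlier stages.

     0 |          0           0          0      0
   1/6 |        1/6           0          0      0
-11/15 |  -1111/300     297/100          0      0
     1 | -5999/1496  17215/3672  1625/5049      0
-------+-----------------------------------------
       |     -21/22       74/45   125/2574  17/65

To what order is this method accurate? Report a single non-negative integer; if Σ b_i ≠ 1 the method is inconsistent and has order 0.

4

b = (-21/22, 74/45, 125/2574, 17/65)
c = (0, 1/6, -11/15, 1)
Ac = (0, 0, 99/200, 445/816)
Σ b_i: (-21/22)·1 + 74/45·1 + 125/2574·1 + 17/65·1 = 1 ✓
b·c: 74/45·1/6 + 125/2574·(-11/15) + 17/65·1 = 1/2 ✓
b·c²: 74/45·1/36 + 125/2574·121/225 + 17/65·1 = 1/3 ✓
b·Ac: 125/2574·99/200 + 17/65·445/816 = 1/6 ✓
b·c³: 74/45·1/216 + 125/2574·(-1331/3375) + 17/65·1 = 1/4 ✓
b·(c∘Ac): 125/2574·(-363/1000) + 17/65·445/816 = 1/8 ✓
b·Ac²: 125/2574·33/400 + 17/65·165/544 = 1/12 ✓
b·A²c: 17/65·65/408 = 1/24 ✓; 4 stages ⇒ order 4.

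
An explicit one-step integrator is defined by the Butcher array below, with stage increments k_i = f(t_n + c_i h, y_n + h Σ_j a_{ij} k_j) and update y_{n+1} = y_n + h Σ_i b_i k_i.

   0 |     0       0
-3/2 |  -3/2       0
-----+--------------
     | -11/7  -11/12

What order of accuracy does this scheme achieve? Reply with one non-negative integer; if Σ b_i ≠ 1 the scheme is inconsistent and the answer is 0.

b = (-11/7, -11/12)
c = (0, -3/2)
Σ b_i: (-11/7)·1 + (-11/12)·1 = -209/84 ≠ 1 ⇒ order 0.

0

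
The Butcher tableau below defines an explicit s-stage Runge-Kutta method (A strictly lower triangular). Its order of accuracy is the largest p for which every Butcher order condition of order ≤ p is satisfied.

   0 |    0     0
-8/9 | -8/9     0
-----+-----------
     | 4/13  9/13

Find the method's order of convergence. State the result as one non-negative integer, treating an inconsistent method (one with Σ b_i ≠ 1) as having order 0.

1

b = (4/13, 9/13)
c = (0, -8/9)
Σ b_i: 4/13·1 + 9/13·1 = 1 ✓
b·c: 9/13·(-8/9) = -8/13 ≠ 1/2 ⇒ order 1.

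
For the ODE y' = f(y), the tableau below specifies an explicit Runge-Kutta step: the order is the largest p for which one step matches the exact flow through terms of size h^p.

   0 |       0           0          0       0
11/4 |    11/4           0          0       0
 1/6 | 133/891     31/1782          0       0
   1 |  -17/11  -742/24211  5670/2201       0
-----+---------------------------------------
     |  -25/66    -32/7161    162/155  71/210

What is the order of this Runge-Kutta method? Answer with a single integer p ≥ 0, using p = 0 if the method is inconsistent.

b = (-25/66, -32/7161, 162/155, 71/210)
c = (0, 11/4, 1/6, 1)
Ac = (0, 0, 31/648, 49/142)
Σ b_i: (-25/66)·1 + (-32/7161)·1 + 162/155·1 + 71/210·1 = 1 ✓
b·c: (-32/7161)·11/4 + 162/155·1/6 + 71/210·1 = 1/2 ✓
b·c²: (-32/7161)·121/16 + 162/155·1/36 + 71/210·1 = 1/3 ✓
b·Ac: 162/155·31/648 + 71/210·49/142 = 1/6 ✓
b·c³: (-32/7161)·1331/64 + 162/155·1/216 + 71/210·1 = 1/4 ✓
b·(c∘Ac): 162/155·31/3888 + 71/210·49/142 = 1/8 ✓
b·Ac²: 162/155·341/2592 + 71/210·(-91/568) = 1/12 ✓
b·A²c: 71/210·35/284 = 1/24 ✓; 4 stages ⇒ order 4.

4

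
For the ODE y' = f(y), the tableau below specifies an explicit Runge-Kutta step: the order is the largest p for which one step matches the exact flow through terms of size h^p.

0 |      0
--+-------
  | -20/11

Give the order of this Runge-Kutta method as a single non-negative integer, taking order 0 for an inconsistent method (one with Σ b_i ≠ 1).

b = (-20/11)
c = (0)
Σ b_i: (-20/11)·1 = -20/11 ≠ 1 ⇒ order 0.

0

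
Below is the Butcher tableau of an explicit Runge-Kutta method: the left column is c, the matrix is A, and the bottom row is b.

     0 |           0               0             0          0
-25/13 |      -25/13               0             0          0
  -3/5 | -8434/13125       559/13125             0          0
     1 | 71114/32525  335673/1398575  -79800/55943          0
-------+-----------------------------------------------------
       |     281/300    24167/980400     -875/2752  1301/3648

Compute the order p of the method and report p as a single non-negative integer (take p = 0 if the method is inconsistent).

4

b = (281/300, 24167/980400, -875/2752, 1301/3648)
c = (0, -25/13, -3/5, 1)
Ac = (0, 0, -43/525, 513/1301)
Σ b_i: 281/300·1 + 24167/980400·1 + (-875/2752)·1 + 1301/3648·1 = 1 ✓
b·c: 24167/980400·(-25/13) + (-875/2752)·(-3/5) + 1301/3648·1 = 1/2 ✓
b·c²: 24167/980400·625/169 + (-875/2752)·9/25 + 1301/3648·1 = 1/3 ✓
b·Ac: (-875/2752)·(-43/525) + 1301/3648·513/1301 = 1/6 ✓
b·c³: 24167/980400·(-15625/2197) + (-875/2752)·(-27/125) + 1301/3648·1 = 1/4 ✓
b·(c∘Ac): (-875/2752)·43/875 + 1301/3648·513/1301 = 1/8 ✓
b·Ac²: (-875/2752)·43/273 + 1301/3648·6327/16913 = 1/12 ✓
b·A²c: 1301/3648·152/1301 = 1/24 ✓; 4 stages ⇒ order 4.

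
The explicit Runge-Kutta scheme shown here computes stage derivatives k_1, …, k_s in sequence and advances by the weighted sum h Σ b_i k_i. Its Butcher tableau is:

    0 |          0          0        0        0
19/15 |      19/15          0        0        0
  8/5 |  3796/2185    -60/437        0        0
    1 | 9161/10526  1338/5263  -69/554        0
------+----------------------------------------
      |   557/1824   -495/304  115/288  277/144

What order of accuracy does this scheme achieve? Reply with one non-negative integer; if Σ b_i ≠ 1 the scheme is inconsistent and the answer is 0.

b = (557/1824, -495/304, 115/288, 277/144)
c = (0, 19/15, 8/5, 1)
Ac = (0, 0, -4/23, 34/277)
Σ b_i: 557/1824·1 + (-495/304)·1 + 115/288·1 + 277/144·1 = 1 ✓
b·c: (-495/304)·19/15 + 115/288·8/5 + 277/144·1 = 1/2 ✓
b·c²: (-495/304)·361/225 + 115/288·64/25 + 277/144·1 = 1/3 ✓
b·Ac: 115/288·(-4/23) + 277/144·34/277 = 1/6 ✓
b·c³: (-495/304)·6859/3375 + 115/288·512/125 + 277/144·1 = 1/4 ✓
b·(c∘Ac): 115/288·(-32/115) + 277/144·34/277 = 1/8 ✓
b·Ac²: 115/288·(-76/345) + 277/144·74/831 = 1/12 ✓
b·A²c: 277/144·6/277 = 1/24 ✓; 4 stages ⇒ order 4.

4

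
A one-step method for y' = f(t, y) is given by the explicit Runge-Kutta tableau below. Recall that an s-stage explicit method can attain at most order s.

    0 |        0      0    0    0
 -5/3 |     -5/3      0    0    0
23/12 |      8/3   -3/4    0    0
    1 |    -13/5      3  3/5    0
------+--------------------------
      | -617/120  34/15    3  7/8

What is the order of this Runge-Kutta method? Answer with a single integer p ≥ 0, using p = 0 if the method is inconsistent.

b = (-617/120, 34/15, 3, 7/8)
c = (0, -5/3, 23/12, 1)
Ac = (0, 0, 5/4, -77/20)
Σ b_i: (-617/120)·1 + 34/15·1 + 3·1 + 7/8·1 = 1 ✓
b·c: 34/15·(-5/3) + 3·23/12 + 7/8·1 = 205/72 ≠ 1/2 ⇒ order 1.

1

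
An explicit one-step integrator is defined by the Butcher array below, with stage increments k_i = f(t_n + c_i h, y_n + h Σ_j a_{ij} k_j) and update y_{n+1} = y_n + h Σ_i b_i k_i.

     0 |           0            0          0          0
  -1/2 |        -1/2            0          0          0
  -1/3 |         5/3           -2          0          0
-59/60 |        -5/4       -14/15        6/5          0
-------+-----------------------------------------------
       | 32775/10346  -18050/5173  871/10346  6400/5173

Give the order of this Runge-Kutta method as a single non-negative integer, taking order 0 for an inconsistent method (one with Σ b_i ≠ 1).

b = (32775/10346, -18050/5173, 871/10346, 6400/5173)
c = (0, -1/2, -1/3, -59/60)
Ac = (0, 0, 1, 1/15)
Σ b_i: 32775/10346·1 + (-18050/5173)·1 + 871/10346·1 + 6400/5173·1 = 1 ✓
b·c: (-18050/5173)·(-1/2) + 871/10346·(-1/3) + 6400/5173·(-59/60) = 1/2 ✓
b·c²: (-18050/5173)·1/4 + 871/10346·1/9 + 6400/5173·3481/3600 = 1/3 ✓
b·Ac: 871/10346·1 + 6400/5173·1/15 = 1/6 ✓
b·c³: (-18050/5173)·(-1/8) + 871/10346·(-1/27) + 6400/5173·(-205379/216000) = -230711/310380 ≠ 1/4 ⇒ order 3.
b·(c∘Ac): 871/10346·(-1/3) + 6400/5173·(-59/900) = -10165/93114 ≠ 1/8
b·Ac²: 871/10346·(-1/2) + 6400/5173·(-1/10) = -3431/20692 ≠ 1/12
b·A²c: 6400/5173·6/5 = 7680/5173 ≠ 1/24

3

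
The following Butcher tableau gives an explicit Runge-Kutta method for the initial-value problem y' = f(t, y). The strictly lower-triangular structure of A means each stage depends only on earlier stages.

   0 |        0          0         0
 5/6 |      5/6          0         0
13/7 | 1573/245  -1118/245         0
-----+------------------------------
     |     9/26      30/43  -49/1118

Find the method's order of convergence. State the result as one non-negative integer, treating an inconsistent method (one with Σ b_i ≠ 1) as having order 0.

3

b = (9/26, 30/43, -49/1118)
c = (0, 5/6, 13/7)
Ac = (0, 0, -559/147)
Σ b_i: 9/26·1 + 30/43·1 + (-49/1118)·1 = 1 ✓
b·c: 30/43·5/6 + (-49/1118)·13/7 = 1/2 ✓
b·c²: 30/43·25/36 + (-49/1118)·169/49 = 1/3 ✓
b·Ac: (-49/1118)·(-559/147) = 1/6 ✓; 3 stages ⇒ order 3.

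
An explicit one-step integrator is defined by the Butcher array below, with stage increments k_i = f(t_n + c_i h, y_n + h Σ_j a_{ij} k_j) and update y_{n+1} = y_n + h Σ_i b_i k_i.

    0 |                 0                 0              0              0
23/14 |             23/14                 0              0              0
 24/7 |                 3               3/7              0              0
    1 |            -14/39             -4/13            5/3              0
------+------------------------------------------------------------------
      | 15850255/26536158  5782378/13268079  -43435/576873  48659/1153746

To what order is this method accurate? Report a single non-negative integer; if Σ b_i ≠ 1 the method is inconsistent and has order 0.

b = (15850255/26536158, 5782378/13268079, -43435/576873, 48659/1153746)
c = (0, 23/14, 24/7, 1)
Ac = (0, 0, 69/98, 474/91)
Σ b_i: 15850255/26536158·1 + 5782378/13268079·1 + (-43435/576873)·1 + 48659/1153746·1 = 1 ✓
b·c: 5782378/13268079·23/14 + (-43435/576873)·24/7 + 48659/1153746·1 = 1/2 ✓
b·c²: 5782378/13268079·529/196 + (-43435/576873)·576/49 + 48659/1153746·1 = 1/3 ✓
b·Ac: (-43435/576873)·69/98 + 48659/1153746·474/91 = 1/6 ✓
b·c³: 5782378/13268079·12167/2744 + (-43435/576873)·13824/343 + 48659/1153746·1 = -39950605/37689036 ≠ 1/4 ⇒ order 3.
b·(c∘Ac): (-43435/576873)·828/343 + 48659/1153746·474/91 = 357299/9422259 ≠ 1/8
b·Ac²: (-43435/576873)·1587/1372 + 48659/1153746·11951/637 = 79617851/113067108 ≠ 1/12
b·A²c: 48659/1153746·115/98 = 5595785/113067108 ≠ 1/24

3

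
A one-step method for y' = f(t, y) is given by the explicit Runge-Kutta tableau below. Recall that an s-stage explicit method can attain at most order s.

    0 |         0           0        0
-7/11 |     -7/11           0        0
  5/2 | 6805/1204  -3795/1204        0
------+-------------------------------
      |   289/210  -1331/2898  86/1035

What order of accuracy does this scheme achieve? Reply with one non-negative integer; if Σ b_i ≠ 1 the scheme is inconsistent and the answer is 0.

b = (289/210, -1331/2898, 86/1035)
c = (0, -7/11, 5/2)
Ac = (0, 0, 345/172)
Σ b_i: 289/210·1 + (-1331/2898)·1 + 86/1035·1 = 1 ✓
b·c: (-1331/2898)·(-7/11) + 86/1035·5/2 = 1/2 ✓
b·c²: (-1331/2898)·49/121 + 86/1035·25/4 = 1/3 ✓
b·Ac: 86/1035·345/172 = 1/6 ✓; 3 stages ⇒ order 3.

3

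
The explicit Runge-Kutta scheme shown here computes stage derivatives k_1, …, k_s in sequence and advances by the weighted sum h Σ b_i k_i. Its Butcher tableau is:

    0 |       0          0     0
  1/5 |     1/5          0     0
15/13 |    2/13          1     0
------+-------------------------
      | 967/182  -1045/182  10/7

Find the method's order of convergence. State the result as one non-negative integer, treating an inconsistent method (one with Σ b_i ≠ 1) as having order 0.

b = (967/182, -1045/182, 10/7)
c = (0, 1/5, 15/13)
Ac = (0, 0, 1/5)
Σ b_i: 967/182·1 + (-1045/182)·1 + 10/7·1 = 1 ✓
b·c: (-1045/182)·1/5 + 10/7·15/13 = 1/2 ✓
b·c²: (-1045/182)·1/25 + 10/7·225/169 = 19783/11830 ≠ 1/3 ⇒ order 2.
b·Ac: 10/7·1/5 = 2/7 ≠ 1/6

2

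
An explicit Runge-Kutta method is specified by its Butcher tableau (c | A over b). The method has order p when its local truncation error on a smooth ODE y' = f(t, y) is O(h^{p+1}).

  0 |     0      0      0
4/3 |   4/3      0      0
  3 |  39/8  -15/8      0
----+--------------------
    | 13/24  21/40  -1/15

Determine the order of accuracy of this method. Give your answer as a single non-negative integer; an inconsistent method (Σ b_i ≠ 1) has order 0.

3

b = (13/24, 21/40, -1/15)
c = (0, 4/3, 3)
Ac = (0, 0, -5/2)
Σ b_i: 13/24·1 + 21/40·1 + (-1/15)·1 = 1 ✓
b·c: 21/40·4/3 + (-1/15)·3 = 1/2 ✓
b·c²: 21/40·16/9 + (-1/15)·9 = 1/3 ✓
b·Ac: (-1/15)·(-5/2) = 1/6 ✓; 3 stages ⇒ order 3.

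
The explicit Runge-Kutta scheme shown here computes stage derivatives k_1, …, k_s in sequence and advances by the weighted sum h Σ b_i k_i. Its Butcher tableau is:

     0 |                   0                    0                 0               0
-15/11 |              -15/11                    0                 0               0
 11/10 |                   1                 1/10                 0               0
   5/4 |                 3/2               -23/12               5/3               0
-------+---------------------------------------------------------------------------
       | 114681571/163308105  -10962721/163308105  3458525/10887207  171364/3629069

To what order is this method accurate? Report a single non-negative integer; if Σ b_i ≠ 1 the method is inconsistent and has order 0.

3

b = (114681571/163308105, -10962721/163308105, 3458525/10887207, 171364/3629069)
c = (0, -15/11, 11/10, 5/4)
Ac = (0, 0, -3/22, 587/132)
Σ b_i: 114681571/163308105·1 + (-10962721/163308105)·1 + 3458525/10887207·1 + 171364/3629069·1 = 1 ✓
b·c: (-10962721/163308105)·(-15/11) + 3458525/10887207·11/10 + 171364/3629069·5/4 = 1/2 ✓
b·c²: (-10962721/163308105)·225/121 + 3458525/10887207·121/100 + 171364/3629069·25/16 = 1/3 ✓
b·Ac: 3458525/10887207·(-3/22) + 171364/3629069·587/132 = 1/6 ✓
b·c³: (-10962721/163308105)·(-3375/1331) + 3458525/10887207·1331/1000 + 171364/3629069·125/64 = 6565314787/9580742160 ≠ 1/4 ⇒ order 3.
b·(c∘Ac): 3458525/10887207·(-3/20) + 171364/3629069·2935/528 = 51456035/239518554 ≠ 1/8
b·Ac²: 3458525/10887207·45/242 + 171364/3629069·(-5617/3630) = -16762133/1197592770 ≠ 1/12
b·A²c: 171364/3629069·(-5/22) = -428410/39919759 ≠ 1/24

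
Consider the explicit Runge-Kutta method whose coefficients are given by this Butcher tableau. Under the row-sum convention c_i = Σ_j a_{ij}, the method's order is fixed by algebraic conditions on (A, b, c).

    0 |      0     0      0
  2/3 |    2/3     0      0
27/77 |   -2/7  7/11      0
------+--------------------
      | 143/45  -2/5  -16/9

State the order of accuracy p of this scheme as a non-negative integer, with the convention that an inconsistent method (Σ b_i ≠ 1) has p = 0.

b = (143/45, -2/5, -16/9)
c = (0, 2/3, 27/77)
Ac = (0, 0, 14/33)
Σ b_i: 143/45·1 + (-2/5)·1 + (-16/9)·1 = 1 ✓
b·c: (-2/5)·2/3 + (-16/9)·27/77 = -1028/1155 ≠ 1/2 ⇒ order 1.

1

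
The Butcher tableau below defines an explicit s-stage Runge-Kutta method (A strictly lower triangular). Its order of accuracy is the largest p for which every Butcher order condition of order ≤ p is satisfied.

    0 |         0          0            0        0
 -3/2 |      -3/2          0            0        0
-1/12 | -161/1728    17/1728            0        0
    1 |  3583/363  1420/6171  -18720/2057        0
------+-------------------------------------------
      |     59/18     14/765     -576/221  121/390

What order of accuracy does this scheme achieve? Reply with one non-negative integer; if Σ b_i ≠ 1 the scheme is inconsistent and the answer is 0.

4

b = (59/18, 14/765, -576/221, 121/390)
c = (0, -3/2, -1/12, 1)
Ac = (0, 0, -17/1152, 50/121)
Σ b_i: 59/18·1 + 14/765·1 + (-576/221)·1 + 121/390·1 = 1 ✓
b·c: 14/765·(-3/2) + (-576/221)·(-1/12) + 121/390·1 = 1/2 ✓
b·c²: 14/765·9/4 + (-576/221)·1/144 + 121/390·1 = 1/3 ✓
b·Ac: (-576/221)·(-17/1152) + 121/390·50/121 = 1/6 ✓
b·c³: 14/765·(-27/8) + (-576/221)·(-1/1728) + 121/390·1 = 1/4 ✓
b·(c∘Ac): (-576/221)·17/13824 + 121/390·50/121 = 1/8 ✓
b·Ac²: (-576/221)·17/768 + 121/390·5/11 = 1/12 ✓
b·A²c: 121/390·65/484 = 1/24 ✓; 4 stages ⇒ order 4.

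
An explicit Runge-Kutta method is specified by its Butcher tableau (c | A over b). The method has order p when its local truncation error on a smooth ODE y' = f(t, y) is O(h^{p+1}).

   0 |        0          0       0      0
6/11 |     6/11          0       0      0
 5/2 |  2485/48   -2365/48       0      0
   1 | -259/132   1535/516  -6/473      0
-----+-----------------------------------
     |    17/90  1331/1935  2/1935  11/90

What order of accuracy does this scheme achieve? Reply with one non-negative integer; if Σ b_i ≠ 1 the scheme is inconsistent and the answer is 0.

4

b = (17/90, 1331/1935, 2/1935, 11/90)
c = (0, 6/11, 5/2, 1)
Ac = (0, 0, -215/8, 35/22)
Σ b_i: 17/90·1 + 1331/1935·1 + 2/1935·1 + 11/90·1 = 1 ✓
b·c: 1331/1935·6/11 + 2/1935·5/2 + 11/90·1 = 1/2 ✓
b·c²: 1331/1935·36/121 + 2/1935·25/4 + 11/90·1 = 1/3 ✓
b·Ac: 2/1935·(-215/8) + 11/90·35/22 = 1/6 ✓
b·c³: 1331/1935·216/1331 + 2/1935·125/8 + 11/90·1 = 1/4 ✓
b·(c∘Ac): 2/1935·(-1075/16) + 11/90·35/22 = 1/8 ✓
b·Ac²: 2/1935·(-645/44) + 11/90·195/242 = 1/12 ✓
b·A²c: 11/90·15/44 = 1/24 ✓; 4 stages ⇒ order 4.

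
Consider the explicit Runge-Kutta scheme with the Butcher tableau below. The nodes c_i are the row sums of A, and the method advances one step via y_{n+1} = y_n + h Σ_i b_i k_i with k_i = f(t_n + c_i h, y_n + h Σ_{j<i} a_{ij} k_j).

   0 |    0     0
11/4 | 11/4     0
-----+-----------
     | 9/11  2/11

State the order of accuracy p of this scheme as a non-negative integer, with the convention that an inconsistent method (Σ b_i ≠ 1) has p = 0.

b = (9/11, 2/11)
c = (0, 11/4)
Σ b_i: 9/11·1 + 2/11·1 = 1 ✓
b·c: 2/11·11/4 = 1/2 ✓; 2 stages ⇒ order 2.

2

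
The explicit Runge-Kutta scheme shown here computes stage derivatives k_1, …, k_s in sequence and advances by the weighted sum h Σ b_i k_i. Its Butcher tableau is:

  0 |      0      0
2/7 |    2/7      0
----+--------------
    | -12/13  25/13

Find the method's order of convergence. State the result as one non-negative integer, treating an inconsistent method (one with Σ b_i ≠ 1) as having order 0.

1

b = (-12/13, 25/13)
c = (0, 2/7)
Σ b_i: (-12/13)·1 + 25/13·1 = 1 ✓
b·c: 25/13·2/7 = 50/91 ≠ 1/2 ⇒ order 1.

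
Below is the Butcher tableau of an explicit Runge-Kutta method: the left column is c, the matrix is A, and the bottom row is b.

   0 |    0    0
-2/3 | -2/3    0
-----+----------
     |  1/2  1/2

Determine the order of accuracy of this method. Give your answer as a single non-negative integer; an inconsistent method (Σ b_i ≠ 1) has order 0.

b = (1/2, 1/2)
c = (0, -2/3)
Σ b_i: 1/2·1 + 1/2·1 = 1 ✓
b·c: 1/2·(-2/3) = -1/3 ≠ 1/2 ⇒ order 1.

1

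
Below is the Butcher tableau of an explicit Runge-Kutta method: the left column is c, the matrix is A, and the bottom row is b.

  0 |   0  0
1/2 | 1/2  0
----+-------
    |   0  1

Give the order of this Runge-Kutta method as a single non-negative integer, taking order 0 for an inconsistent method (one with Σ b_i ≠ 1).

b = (0, 1)
c = (0, 1/2)
Σ b_i: 1·1 = 1 ✓
b·c: 1·1/2 = 1/2 ✓; 2 stages ⇒ order 2.

2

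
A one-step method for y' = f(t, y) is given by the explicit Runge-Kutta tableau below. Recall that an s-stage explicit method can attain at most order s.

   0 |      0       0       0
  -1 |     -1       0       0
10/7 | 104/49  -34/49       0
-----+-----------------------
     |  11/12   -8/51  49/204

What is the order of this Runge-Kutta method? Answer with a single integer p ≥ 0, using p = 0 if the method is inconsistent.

b = (11/12, -8/51, 49/204)
c = (0, -1, 10/7)
Ac = (0, 0, 34/49)
Σ b_i: 11/12·1 + (-8/51)·1 + 49/204·1 = 1 ✓
b·c: (-8/51)·(-1) + 49/204·10/7 = 1/2 ✓
b·c²: (-8/51)·1 + 49/204·100/49 = 1/3 ✓
b·Ac: 49/204·34/49 = 1/6 ✓; 3 stages ⇒ order 3.

3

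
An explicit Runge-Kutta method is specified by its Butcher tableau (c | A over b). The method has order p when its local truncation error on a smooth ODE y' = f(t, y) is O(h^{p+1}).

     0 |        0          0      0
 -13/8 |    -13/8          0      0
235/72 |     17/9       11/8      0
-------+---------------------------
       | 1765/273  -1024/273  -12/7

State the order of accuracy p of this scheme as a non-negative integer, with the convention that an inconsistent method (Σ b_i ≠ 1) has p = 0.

b = (1765/273, -1024/273, -12/7)
c = (0, -13/8, 235/72)
Ac = (0, 0, -143/64)
Σ b_i: 1765/273·1 + (-1024/273)·1 + (-12/7)·1 = 1 ✓
b·c: (-1024/273)·(-13/8) + (-12/7)·235/72 = 1/2 ✓
b·c²: (-1024/273)·169/64 + (-12/7)·55225/5184 = -85177/3024 ≠ 1/3 ⇒ order 2.
b·Ac: (-12/7)·(-143/64) = 429/112 ≠ 1/6

2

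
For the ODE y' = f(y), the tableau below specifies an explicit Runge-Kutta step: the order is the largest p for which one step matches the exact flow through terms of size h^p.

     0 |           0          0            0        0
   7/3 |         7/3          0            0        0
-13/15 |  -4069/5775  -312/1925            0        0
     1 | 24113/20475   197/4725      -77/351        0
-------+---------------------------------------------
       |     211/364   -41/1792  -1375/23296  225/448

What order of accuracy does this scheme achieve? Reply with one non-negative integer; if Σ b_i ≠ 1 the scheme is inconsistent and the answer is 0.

4

b = (211/364, -41/1792, -1375/23296, 225/448)
c = (0, 7/3, -13/15, 1)
Ac = (0, 0, -104/275, 194/675)
Σ b_i: 211/364·1 + (-41/1792)·1 + (-1375/23296)·1 + 225/448·1 = 1 ✓
b·c: (-41/1792)·7/3 + (-1375/23296)·(-13/15) + 225/448·1 = 1/2 ✓
b·c²: (-41/1792)·49/9 + (-1375/23296)·169/225 + 225/448·1 = 1/3 ✓
b·Ac: (-1375/23296)·(-104/275) + 225/448·194/675 = 1/6 ✓
b·c³: (-41/1792)·343/27 + (-1375/23296)·(-2197/3375) + 225/448·1 = 1/4 ✓
b·(c∘Ac): (-1375/23296)·1352/4125 + 225/448·194/675 = 1/8 ✓
b·Ac²: (-1375/23296)·(-728/825) + 225/448·14/225 = 1/12 ✓
b·A²c: 225/448·56/675 = 1/24 ✓; 4 stages ⇒ order 4.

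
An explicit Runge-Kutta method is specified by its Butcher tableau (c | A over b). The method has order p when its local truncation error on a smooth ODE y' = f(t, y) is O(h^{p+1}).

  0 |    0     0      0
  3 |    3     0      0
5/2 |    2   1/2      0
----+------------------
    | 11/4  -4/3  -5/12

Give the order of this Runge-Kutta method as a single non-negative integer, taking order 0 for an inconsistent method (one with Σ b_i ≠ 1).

1

b = (11/4, -4/3, -5/12)
c = (0, 3, 5/2)
Ac = (0, 0, 3/2)
Σ b_i: 11/4·1 + (-4/3)·1 + (-5/12)·1 = 1 ✓
b·c: (-4/3)·3 + (-5/12)·5/2 = -121/24 ≠ 1/2 ⇒ order 1.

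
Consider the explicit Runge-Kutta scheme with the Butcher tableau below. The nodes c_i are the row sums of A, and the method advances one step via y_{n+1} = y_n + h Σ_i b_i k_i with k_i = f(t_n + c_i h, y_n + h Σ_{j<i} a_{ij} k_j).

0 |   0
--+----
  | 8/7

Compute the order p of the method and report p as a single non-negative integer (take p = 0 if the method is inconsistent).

0

b = (8/7)
c = (0)
Σ b_i: 8/7·1 = 8/7 ≠ 1 ⇒ order 0.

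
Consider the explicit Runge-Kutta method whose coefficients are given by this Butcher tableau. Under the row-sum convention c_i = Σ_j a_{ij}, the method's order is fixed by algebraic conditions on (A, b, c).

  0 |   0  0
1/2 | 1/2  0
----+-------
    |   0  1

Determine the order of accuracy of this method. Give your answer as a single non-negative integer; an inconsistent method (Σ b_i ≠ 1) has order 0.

b = (0, 1)
c = (0, 1/2)
Σ b_i: 1·1 = 1 ✓
b·c: 1·1/2 = 1/2 ✓; 2 stages ⇒ order 2.

2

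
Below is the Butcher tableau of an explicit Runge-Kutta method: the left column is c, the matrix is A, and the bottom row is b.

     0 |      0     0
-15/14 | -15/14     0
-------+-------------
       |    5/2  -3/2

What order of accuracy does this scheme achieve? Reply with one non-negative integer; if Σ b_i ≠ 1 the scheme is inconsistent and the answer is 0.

b = (5/2, -3/2)
c = (0, -15/14)
Σ b_i: 5/2·1 + (-3/2)·1 = 1 ✓
b·c: (-3/2)·(-15/14) = 45/28 ≠ 1/2 ⇒ order 1.

1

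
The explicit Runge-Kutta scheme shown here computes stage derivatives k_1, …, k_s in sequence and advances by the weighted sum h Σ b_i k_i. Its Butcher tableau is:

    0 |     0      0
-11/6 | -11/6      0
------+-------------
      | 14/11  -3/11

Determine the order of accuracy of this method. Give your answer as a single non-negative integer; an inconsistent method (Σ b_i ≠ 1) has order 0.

b = (14/11, -3/11)
c = (0, -11/6)
Σ b_i: 14/11·1 + (-3/11)·1 = 1 ✓
b·c: (-3/11)·(-11/6) = 1/2 ✓; 2 stages ⇒ order 2.

2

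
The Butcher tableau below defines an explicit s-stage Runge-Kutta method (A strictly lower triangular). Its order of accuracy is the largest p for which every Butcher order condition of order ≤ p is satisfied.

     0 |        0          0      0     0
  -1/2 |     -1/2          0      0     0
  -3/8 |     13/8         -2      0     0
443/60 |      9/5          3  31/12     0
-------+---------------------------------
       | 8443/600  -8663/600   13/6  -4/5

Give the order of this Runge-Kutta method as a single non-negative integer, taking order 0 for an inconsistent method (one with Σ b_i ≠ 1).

b = (8443/600, -8663/600, 13/6, -4/5)
c = (0, -1/2, -3/8, 443/60)
Ac = (0, 0, 1, -79/32)
Σ b_i: 8443/600·1 + (-8663/600)·1 + 13/6·1 + (-4/5)·1 = 1 ✓
b·c: (-8663/600)·(-1/2) + 13/6·(-3/8) + (-4/5)·443/60 = 1/2 ✓
b·c²: (-8663/600)·1/4 + 13/6·9/64 + (-4/5)·196249/3600 = -6755873/144000 ≠ 1/3 ⇒ order 2.
b·Ac: 13/6·1 + (-4/5)·(-79/32) = 497/120 ≠ 1/6

2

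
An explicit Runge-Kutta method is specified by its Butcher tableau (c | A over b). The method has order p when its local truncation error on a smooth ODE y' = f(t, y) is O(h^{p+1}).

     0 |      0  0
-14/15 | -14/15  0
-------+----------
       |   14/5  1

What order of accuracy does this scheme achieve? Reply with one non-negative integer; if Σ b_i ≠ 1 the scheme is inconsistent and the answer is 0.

0

b = (14/5, 1)
c = (0, -14/15)
Σ b_i: 14/5·1 + 1·1 = 19/5 ≠ 1 ⇒ order 0.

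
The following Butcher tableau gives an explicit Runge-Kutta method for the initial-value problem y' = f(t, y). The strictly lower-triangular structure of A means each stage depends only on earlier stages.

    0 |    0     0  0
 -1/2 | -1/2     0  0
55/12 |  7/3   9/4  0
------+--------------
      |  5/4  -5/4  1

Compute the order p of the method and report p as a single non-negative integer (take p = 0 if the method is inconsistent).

b = (5/4, -5/4, 1)
c = (0, -1/2, 55/12)
Ac = (0, 0, -9/8)
Σ b_i: 5/4·1 + (-5/4)·1 + 1·1 = 1 ✓
b·c: (-5/4)·(-1/2) + 1·55/12 = 125/24 ≠ 1/2 ⇒ order 1.

1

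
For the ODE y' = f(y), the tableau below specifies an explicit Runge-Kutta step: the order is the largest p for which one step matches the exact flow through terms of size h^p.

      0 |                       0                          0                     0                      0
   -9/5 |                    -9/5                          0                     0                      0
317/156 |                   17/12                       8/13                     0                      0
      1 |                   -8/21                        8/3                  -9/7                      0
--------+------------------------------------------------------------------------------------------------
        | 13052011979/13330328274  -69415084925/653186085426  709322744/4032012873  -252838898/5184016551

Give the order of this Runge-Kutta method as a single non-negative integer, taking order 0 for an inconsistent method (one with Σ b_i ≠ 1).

3

b = (13052011979/13330328274, -69415084925/653186085426, 709322744/4032012873, -252838898/5184016551)
c = (0, -9/5, 317/156, 1)
Ac = (0, 0, -72/65, -13491/1820)
Σ b_i: 13052011979/13330328274·1 + (-69415084925/653186085426)·1 + 709322744/4032012873·1 + (-252838898/5184016551)·1 = 1 ✓
b·c: (-69415084925/653186085426)·(-9/5) + 709322744/4032012873·317/156 + (-252838898/5184016551)·1 = 1/2 ✓
b·c²: (-69415084925/653186085426)·81/25 + 709322744/4032012873·100489/24336 + (-252838898/5184016551)·1 = 1/3 ✓
b·Ac: 709322744/4032012873·(-72/65) + (-252838898/5184016551)·(-13491/1820) = 1/6 ✓
b·c³: (-69415084925/653186085426)·(-729/125) + 709322744/4032012873·31855013/3796416 + (-252838898/5184016551)·1 = 2365047852763/1155295117080 ≠ 1/4 ⇒ order 3.
b·(c∘Ac): 709322744/4032012873·(-1902/845) + (-252838898/5184016551)·(-13491/1820) = -198417511/5760018390 ≠ 1/8
b·Ac²: 709322744/4032012873·648/325 + (-252838898/5184016551)·1576223/473200 = 72514556393/385098372360 ≠ 1/12
b·A²c: (-252838898/5184016551)·648/455 = -466779504/6720021455 ≠ 1/24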